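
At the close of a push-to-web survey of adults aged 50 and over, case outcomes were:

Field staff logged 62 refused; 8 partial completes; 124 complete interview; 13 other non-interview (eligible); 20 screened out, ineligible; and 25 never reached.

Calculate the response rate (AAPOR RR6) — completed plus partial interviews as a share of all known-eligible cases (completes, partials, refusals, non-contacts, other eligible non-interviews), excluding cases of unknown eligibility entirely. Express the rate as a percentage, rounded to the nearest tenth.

Numerator: 124 + 8 = 132
Denom: 124 + 8 + 62 + 25 + 13 = 232
RR6 = 132 / 232 = 0.5690

56.9%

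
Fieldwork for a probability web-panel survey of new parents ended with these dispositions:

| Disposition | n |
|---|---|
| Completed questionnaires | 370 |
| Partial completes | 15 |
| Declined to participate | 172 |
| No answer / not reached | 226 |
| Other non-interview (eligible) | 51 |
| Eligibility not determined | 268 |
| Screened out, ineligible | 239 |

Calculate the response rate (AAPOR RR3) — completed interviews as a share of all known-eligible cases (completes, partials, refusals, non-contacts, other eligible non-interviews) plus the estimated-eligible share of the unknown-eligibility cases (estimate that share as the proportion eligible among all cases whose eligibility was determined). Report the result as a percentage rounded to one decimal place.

Top: 370
Known eligible: 370 + 15 + 172 + 226 + 51 = 834
e = 834 / (834 + 239) = 834 / 1073 = 0.7773
Eligible share of unknowns: 0.7773 × 268 = 208.32
Denominator: 834 + 208.32 = 1042.32
RR3 = 370 / 1042.32 = 0.3550

35.5%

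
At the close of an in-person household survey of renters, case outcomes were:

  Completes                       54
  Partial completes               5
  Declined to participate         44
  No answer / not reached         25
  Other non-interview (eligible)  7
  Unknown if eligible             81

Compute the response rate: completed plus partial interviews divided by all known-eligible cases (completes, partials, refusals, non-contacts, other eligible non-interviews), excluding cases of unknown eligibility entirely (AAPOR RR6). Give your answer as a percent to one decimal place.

Top → 54 + 5 = 59
Denom → 54 + 5 + 44 + 25 + 7 = 135
RR6 = 59 / 135 = 0.4370

43.7%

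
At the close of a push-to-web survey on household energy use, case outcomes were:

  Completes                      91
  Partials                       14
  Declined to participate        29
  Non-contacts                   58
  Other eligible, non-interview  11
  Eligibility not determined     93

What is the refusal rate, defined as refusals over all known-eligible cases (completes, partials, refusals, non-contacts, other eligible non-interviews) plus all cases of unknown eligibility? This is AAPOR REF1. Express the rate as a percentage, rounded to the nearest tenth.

9.8%

Top → 29
Denom → 91 + 14 + 29 + 58 + 11 + 93 = 296
REF1 = 29 / 296 = 0.0980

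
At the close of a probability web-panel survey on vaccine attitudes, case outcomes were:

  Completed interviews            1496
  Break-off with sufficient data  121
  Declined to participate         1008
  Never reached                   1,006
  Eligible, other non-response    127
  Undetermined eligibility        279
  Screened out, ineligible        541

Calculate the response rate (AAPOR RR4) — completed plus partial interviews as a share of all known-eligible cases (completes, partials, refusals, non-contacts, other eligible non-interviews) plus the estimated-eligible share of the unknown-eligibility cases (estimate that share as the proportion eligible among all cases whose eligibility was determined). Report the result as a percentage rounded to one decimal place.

40.4%

Numerator → 1496 + 121 = 1617
Determined eligible → 1496 + 121 + 1008 + 1006 + 127 = 3758
e = 3758 / (3758 + 541) = 3758 / 4299 = 0.8742
Estimated eligible among unknowns → 0.8742 × 279 = 243.90
Base → 3758 + 243.90 = 4001.90
RR4 = 1617 / 4001.90 = 0.4041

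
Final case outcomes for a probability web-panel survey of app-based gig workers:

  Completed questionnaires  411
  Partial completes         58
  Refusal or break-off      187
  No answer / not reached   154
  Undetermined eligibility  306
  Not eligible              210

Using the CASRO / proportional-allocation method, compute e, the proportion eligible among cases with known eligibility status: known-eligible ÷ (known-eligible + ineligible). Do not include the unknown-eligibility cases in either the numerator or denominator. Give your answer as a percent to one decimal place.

Known eligible = 411 + 58 + 187 + 154 = 810
e = 810 / (810 + 210) = 810 / 1020 = 0.7941

79.4%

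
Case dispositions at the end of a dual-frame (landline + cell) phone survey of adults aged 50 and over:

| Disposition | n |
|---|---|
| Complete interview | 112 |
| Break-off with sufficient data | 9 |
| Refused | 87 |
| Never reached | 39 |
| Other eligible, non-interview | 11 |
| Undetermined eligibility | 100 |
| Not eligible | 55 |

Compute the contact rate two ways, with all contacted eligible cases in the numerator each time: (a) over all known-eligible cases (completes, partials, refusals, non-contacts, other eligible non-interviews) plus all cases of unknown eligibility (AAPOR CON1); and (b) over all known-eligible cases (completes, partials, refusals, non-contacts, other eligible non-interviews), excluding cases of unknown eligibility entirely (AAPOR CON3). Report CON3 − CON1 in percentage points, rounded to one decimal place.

Num = 112 + 9 + 87 + 11 = 219
Denominator = 112 + 9 + 87 + 39 + 11 + 100 = 358
CON1 = 219 / 358 = 0.6117
Denominator = 112 + 9 + 87 + 39 + 11 = 258
CON3 = 219 / 258 = 0.8488
Difference = 84.88 − 61.17 = 23.71 percentage points

23.7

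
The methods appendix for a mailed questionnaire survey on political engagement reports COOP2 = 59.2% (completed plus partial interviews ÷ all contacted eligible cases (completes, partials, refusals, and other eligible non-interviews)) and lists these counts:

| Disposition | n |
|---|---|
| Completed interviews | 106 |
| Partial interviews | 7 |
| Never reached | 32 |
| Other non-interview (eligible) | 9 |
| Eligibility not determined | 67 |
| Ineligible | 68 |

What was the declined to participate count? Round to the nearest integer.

69

Num: 106 + 7 = 113
COOP2 = 113 / D = 0.592
D = 113 / 0.592 = 190.9
Remaining denominator categories sum to 122
declined to participate = 190.9 − 122 ≈ 69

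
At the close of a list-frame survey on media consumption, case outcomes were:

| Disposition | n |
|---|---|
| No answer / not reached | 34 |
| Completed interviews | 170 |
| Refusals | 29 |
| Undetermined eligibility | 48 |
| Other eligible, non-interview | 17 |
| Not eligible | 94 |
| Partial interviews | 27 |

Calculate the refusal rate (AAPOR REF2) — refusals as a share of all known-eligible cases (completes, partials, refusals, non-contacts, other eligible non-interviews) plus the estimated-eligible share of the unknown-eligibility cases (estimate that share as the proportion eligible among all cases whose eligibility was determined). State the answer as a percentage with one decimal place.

Top: 29
Known eligible: 170 + 27 + 29 + 34 + 17 = 277
e = 277 / (277 + 94) = 277 / 371 = 0.7466
e × U: 0.7466 × 48 = 35.84
Base: 277 + 35.84 = 312.84
REF2 = 29 / 312.84 = 0.0927

9.3%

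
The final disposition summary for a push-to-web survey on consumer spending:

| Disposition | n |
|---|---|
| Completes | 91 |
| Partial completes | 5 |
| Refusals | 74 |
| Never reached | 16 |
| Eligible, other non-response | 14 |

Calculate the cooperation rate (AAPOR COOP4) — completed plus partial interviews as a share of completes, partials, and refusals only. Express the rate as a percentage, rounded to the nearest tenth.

56.5%

Top: 91 + 5 = 96
Denominator: 91 + 5 + 74 = 170
COOP4 = 96 / 170 = 0.5647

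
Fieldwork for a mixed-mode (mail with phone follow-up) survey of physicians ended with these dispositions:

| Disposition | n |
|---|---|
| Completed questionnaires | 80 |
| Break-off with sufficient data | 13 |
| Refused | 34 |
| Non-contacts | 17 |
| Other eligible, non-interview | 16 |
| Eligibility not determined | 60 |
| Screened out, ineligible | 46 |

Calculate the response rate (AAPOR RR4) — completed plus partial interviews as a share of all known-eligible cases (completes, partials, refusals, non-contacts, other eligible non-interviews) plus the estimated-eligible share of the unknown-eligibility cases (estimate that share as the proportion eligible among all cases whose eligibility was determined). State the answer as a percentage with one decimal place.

Numerator: 80 + 13 = 93
Determined eligible: 80 + 13 + 34 + 17 + 16 = 160
e = 160 / (160 + 46) = 160 / 206 = 0.7767
Eligible share of unknowns: 0.7767 × 60 = 46.60
Base: 160 + 46.60 = 206.60
RR4 = 93 / 206.60 = 0.4501

45.0%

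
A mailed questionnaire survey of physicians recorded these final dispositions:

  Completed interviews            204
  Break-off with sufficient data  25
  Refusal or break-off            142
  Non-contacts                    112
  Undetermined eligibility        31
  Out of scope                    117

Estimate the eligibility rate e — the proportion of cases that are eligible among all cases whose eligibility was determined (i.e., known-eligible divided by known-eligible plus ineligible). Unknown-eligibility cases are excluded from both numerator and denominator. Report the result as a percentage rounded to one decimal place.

80.5%

Eligible (known) → 204 + 25 + 142 + 112 = 483
e = 483 / (483 + 117) = 483 / 600 = 0.8050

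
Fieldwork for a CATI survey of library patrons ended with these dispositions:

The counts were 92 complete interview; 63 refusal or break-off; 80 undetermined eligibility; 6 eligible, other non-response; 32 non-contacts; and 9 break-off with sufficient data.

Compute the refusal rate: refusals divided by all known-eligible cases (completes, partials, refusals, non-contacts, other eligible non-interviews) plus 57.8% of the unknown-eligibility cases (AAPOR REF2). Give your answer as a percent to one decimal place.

Num = 63
Determined eligible = 92 + 9 + 63 + 32 + 6 = 202
Eligible share of unknowns = 0.5780 × 80 = 46.24
Denom = 202 + 46.24 = 248.24
REF2 = 63 / 248.24 = 0.2538

25.4%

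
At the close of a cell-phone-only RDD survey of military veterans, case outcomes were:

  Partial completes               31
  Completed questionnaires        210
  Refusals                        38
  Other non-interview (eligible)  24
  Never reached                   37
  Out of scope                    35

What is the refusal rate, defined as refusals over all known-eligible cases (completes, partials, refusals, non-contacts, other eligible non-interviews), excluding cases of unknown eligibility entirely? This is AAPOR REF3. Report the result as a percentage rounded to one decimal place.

11.2%

Top: 38
Base: 210 + 31 + 38 + 37 + 24 = 340
REF3 = 38 / 340 = 0.1118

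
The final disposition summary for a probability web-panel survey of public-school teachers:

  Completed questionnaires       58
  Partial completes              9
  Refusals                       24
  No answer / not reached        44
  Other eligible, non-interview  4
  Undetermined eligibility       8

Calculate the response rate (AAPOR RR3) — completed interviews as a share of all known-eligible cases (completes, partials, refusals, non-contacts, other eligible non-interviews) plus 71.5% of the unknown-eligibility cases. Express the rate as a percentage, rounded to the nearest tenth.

40.1%

Num → 58
Known eligible → 58 + 9 + 24 + 44 + 4 = 139
e × U → 0.7150 × 8 = 5.72
Denom → 139 + 5.72 = 144.72
RR3 = 58 / 144.72 = 0.4008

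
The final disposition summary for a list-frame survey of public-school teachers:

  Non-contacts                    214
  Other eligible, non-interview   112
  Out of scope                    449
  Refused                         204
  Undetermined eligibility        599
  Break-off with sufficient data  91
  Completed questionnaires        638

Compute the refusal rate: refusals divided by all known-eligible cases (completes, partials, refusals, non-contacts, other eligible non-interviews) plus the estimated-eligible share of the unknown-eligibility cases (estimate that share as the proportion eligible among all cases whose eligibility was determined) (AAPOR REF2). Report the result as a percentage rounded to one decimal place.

12.0%

Numerator = 204
Determined eligible = 638 + 91 + 204 + 214 + 112 = 1259
e = 1259 / (1259 + 449) = 1259 / 1708 = 0.7371
Estimated eligible among unknowns = 0.7371 × 599 = 441.52
Denominator = 1259 + 441.52 = 1700.52
REF2 = 204 / 1700.52 = 0.1200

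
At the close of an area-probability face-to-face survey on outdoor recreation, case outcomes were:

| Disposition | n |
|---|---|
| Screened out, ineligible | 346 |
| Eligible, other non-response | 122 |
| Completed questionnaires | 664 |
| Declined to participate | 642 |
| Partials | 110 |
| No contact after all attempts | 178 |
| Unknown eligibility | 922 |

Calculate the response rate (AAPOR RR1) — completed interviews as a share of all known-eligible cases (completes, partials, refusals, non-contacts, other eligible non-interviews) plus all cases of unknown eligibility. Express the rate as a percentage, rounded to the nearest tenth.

Num: 664
Denominator: 664 + 110 + 642 + 178 + 122 + 922 = 2638
RR1 = 664 / 2638 = 0.2517

25.2%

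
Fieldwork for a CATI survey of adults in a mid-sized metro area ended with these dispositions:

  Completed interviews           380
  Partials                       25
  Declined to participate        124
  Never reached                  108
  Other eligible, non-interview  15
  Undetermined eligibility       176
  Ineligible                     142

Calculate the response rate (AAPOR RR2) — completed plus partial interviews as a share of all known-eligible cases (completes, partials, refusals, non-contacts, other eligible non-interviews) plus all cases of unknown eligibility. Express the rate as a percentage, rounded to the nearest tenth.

48.9%

Num: 380 + 25 = 405
Denominator: 380 + 25 + 124 + 108 + 15 + 176 = 828
RR2 = 405 / 828 = 0.4891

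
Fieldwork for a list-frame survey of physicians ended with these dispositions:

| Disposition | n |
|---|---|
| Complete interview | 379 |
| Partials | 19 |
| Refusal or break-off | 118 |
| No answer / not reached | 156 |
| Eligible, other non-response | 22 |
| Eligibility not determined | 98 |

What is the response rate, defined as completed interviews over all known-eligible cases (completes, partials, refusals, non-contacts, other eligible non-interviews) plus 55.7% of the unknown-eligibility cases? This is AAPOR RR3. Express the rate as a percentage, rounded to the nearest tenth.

50.6%

Num = 379
Determined eligible = 379 + 19 + 118 + 156 + 22 = 694
Estimated eligible among unknowns = 0.5570 × 98 = 54.59
Base = 694 + 54.59 = 748.59
RR3 = 379 / 748.59 = 0.5063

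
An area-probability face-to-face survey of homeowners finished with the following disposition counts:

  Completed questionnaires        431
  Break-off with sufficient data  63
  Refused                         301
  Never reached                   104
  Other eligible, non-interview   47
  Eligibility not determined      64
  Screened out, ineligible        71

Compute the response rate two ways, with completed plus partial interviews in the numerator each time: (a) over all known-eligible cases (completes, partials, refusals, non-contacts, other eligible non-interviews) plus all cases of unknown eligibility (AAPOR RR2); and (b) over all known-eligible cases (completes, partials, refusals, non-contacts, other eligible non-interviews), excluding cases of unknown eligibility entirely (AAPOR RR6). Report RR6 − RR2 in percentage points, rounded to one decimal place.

Numerator: 431 + 63 = 494
Denom: 431 + 63 + 301 + 104 + 47 + 64 = 1010
RR2 = 494 / 1010 = 0.4891
Denom: 431 + 63 + 301 + 104 + 47 = 946
RR6 = 494 / 946 = 0.5222
Difference = 52.22 − 48.91 = 3.31 percentage points

3.3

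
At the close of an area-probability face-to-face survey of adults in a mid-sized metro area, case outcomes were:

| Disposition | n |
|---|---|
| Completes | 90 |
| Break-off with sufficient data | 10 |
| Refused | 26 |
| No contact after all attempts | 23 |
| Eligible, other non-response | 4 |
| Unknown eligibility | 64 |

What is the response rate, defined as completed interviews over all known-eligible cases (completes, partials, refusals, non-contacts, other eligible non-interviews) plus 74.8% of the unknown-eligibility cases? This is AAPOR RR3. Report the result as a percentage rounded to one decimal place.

Num = 90
Known eligible = 90 + 10 + 26 + 23 + 4 = 153
Eligible share of unknowns = 0.7480 × 64 = 47.87
Denom = 153 + 47.87 = 200.87
RR3 = 90 / 200.87 = 0.4481

44.8%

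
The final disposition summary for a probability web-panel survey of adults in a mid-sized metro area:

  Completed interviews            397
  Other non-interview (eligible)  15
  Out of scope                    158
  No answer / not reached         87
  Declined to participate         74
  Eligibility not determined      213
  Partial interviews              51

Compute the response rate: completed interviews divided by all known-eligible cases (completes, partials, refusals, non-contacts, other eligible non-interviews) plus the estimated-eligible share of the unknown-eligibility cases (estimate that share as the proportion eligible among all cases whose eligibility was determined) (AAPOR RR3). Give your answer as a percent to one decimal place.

Top → 397
Known eligible → 397 + 51 + 74 + 87 + 15 = 624
e = 624 / (624 + 158) = 624 / 782 = 0.7980
Estimated eligible among unknowns → 0.7980 × 213 = 169.97
Base → 624 + 169.97 = 793.97
RR3 = 397 / 793.97 = 0.5000

50.0%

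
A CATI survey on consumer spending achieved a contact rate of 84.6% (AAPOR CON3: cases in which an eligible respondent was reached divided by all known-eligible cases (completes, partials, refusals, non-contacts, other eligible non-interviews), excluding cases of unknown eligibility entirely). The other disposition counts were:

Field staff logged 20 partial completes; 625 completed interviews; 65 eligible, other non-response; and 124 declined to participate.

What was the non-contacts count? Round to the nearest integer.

152

Numerator = 625 + 20 + 124 + 65 = 834
CON3 = 834 / D = 0.846
D = 834 / 0.846 = 985.8
Rest of base = 834
non-contacts = 985.8 − 834 ≈ 152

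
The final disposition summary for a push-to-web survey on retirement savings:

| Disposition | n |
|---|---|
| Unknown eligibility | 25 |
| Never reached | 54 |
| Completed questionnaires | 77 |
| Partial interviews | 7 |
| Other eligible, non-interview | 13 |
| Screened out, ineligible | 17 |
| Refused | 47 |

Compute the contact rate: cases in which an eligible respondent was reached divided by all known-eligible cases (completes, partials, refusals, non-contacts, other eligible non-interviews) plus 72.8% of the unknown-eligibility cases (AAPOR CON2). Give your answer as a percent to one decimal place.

66.6%

Num = 77 + 7 + 47 + 13 = 144
Determined eligible = 77 + 7 + 47 + 54 + 13 = 198
e × U = 0.7280 × 25 = 18.20
Base = 198 + 18.20 = 216.20
CON2 = 144 / 216.20 = 0.6660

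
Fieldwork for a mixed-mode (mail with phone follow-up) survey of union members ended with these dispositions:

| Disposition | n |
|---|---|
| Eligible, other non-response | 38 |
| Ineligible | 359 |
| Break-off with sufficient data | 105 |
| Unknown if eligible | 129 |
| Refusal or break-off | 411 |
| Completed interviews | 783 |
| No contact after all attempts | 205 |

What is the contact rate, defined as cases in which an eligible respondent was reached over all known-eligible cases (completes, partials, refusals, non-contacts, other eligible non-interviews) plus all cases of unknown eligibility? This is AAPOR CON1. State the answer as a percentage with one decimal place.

Numerator → 783 + 105 + 411 + 38 = 1337
Denom → 783 + 105 + 411 + 205 + 38 + 129 = 1671
CON1 = 1337 / 1671 = 0.8001

80.0%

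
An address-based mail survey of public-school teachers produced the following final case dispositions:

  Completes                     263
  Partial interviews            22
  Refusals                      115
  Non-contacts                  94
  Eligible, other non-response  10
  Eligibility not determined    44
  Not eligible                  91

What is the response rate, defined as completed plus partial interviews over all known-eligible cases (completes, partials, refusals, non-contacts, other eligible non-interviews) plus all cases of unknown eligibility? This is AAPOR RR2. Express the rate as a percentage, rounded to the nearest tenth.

52.0%

Top → 263 + 22 = 285
Denom → 263 + 22 + 115 + 94 + 10 + 44 = 548
RR2 = 285 / 548 = 0.5201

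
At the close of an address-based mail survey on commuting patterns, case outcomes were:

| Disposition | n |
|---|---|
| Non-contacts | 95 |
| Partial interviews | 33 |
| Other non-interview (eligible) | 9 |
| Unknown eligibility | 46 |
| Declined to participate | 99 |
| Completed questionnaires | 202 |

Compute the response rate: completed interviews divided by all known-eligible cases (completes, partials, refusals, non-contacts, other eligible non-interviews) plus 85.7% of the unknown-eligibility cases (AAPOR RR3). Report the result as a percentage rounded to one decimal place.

Numerator: 202
Determined eligible: 202 + 33 + 99 + 95 + 9 = 438
e × U: 0.8570 × 46 = 39.42
Denominator: 438 + 39.42 = 477.42
RR3 = 202 / 477.42 = 0.4231

42.3%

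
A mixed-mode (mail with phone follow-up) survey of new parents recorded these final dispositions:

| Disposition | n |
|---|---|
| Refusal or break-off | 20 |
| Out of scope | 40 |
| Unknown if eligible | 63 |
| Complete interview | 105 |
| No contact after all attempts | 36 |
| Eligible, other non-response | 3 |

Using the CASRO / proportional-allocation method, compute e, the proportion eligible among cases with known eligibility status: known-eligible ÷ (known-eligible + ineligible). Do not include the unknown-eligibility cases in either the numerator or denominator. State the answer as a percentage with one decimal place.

80.4%

Eligible (known): 105 + 20 + 36 + 3 = 164
e = 164 / (164 + 40) = 164 / 204 = 0.8039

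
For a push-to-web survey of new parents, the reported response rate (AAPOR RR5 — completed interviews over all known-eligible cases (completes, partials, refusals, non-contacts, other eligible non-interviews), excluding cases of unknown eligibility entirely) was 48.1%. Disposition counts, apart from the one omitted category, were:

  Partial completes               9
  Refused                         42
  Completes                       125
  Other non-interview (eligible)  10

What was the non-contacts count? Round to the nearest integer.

RR5 = 125 / D = 0.481
D = 125 / 0.481 = 259.9
Rest of base = 186
non-contacts = 259.9 − 186 ≈ 74

74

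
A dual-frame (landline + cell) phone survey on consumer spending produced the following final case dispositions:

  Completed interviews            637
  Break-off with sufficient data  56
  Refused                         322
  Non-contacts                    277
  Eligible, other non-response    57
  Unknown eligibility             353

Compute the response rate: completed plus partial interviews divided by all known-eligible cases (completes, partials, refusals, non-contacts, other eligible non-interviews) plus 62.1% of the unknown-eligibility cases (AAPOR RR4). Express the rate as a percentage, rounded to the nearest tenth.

Num → 637 + 56 = 693
Known eligible → 637 + 56 + 322 + 277 + 57 = 1349
Estimated eligible among unknowns → 0.6210 × 353 = 219.21
Base → 1349 + 219.21 = 1568.21
RR4 = 693 / 1568.21 = 0.4419

44.2%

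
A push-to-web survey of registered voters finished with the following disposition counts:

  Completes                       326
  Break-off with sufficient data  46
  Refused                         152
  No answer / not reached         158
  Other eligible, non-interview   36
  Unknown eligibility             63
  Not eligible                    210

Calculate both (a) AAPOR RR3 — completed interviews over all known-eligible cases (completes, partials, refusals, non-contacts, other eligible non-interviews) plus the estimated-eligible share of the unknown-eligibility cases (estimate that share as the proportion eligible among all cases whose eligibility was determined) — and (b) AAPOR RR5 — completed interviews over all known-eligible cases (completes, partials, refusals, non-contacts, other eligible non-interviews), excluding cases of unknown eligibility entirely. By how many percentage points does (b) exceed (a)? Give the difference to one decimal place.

Top = 326
Known eligible = 326 + 46 + 152 + 158 + 36 = 718
e = 718 / (718 + 210) = 718 / 928 = 0.7737
Estimated eligible among unknowns = 0.7737 × 63 = 48.74
Denominator = 718 + 48.74 = 766.74
RR3 = 326 / 766.74 = 0.4252
Denominator = 326 + 46 + 152 + 158 + 36 = 718
RR5 = 326 / 718 = 0.4540
Difference = 45.40 − 42.52 = 2.88 percentage points

2.9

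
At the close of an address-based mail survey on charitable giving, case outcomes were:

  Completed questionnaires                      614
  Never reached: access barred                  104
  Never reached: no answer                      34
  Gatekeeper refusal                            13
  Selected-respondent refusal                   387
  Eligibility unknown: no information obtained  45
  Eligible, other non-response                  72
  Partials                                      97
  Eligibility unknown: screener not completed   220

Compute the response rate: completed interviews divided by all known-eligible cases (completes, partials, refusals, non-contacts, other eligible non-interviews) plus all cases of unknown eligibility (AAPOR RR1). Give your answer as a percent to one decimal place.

38.7%

Refused = 13 + 387 = 400
No contact after all attempts = 34 + 104 = 138
Eligibility not determined = 220 + 45 = 265
Numerator = 614
Denominator = 614 + 97 + 400 + 138 + 72 + 265 = 1586
RR1 = 614 / 1586 = 0.3871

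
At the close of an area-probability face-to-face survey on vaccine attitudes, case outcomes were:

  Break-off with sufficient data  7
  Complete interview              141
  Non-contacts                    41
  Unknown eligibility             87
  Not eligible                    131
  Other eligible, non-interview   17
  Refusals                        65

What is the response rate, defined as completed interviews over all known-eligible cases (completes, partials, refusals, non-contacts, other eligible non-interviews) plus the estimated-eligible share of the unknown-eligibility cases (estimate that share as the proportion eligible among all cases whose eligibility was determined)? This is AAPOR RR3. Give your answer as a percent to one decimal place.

Top → 141
Eligible (known) → 141 + 7 + 65 + 41 + 17 = 271
e = 271 / (271 + 131) = 271 / 402 = 0.6741
Eligible share of unknowns → 0.6741 × 87 = 58.65
Base → 271 + 58.65 = 329.65
RR3 = 141 / 329.65 = 0.4277

42.8%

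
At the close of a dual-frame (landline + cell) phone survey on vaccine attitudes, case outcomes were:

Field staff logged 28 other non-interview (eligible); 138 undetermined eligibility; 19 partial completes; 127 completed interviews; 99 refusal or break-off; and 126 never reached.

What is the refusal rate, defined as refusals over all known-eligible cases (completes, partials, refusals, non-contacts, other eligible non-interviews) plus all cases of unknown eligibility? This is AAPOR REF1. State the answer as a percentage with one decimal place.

Numerator → 99
Base → 127 + 19 + 99 + 126 + 28 + 138 = 537
REF1 = 99 / 537 = 0.1844

18.4%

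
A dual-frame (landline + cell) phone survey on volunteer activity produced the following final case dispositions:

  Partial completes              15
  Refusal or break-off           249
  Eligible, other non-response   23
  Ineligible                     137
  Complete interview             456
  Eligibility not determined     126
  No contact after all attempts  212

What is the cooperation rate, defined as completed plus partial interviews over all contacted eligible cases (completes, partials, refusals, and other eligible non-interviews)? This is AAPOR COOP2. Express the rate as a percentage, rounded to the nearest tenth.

Top → 456 + 15 = 471
Denominator → 456 + 15 + 249 + 23 = 743
COOP2 = 471 / 743 = 0.6339

63.4%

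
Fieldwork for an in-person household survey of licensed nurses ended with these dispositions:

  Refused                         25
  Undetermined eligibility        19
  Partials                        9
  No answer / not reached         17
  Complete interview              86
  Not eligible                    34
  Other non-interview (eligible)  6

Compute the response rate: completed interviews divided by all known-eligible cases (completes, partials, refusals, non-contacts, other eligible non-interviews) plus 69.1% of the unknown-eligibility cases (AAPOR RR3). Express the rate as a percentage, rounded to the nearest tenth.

55.1%

Numerator = 86
Eligible (known) = 86 + 9 + 25 + 17 + 6 = 143
Eligible share of unknowns = 0.6910 × 19 = 13.13
Denominator = 143 + 13.13 = 156.13
RR3 = 86 / 156.13 = 0.5508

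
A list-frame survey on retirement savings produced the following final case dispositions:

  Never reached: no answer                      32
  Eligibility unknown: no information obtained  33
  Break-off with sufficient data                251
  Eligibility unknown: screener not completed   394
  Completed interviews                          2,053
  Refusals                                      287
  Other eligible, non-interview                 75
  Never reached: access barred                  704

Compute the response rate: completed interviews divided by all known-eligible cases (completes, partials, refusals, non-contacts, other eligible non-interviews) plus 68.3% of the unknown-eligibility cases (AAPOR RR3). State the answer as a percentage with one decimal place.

No contact after all attempts = 32 + 704 = 736
Unknown eligibility = 394 + 33 = 427
Top = 2053
Known eligible = 2053 + 251 + 287 + 736 + 75 = 3402
Estimated eligible among unknowns = 0.6830 × 427 = 291.64
Denom = 3402 + 291.64 = 3693.64
RR3 = 2053 / 3693.64 = 0.5558

55.6%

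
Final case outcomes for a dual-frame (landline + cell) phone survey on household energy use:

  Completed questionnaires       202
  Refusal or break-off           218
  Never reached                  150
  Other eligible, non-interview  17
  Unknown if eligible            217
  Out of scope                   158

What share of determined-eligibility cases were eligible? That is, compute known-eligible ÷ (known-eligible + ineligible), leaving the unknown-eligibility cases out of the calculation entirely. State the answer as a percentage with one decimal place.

Determined eligible: 202 + 218 + 150 + 17 = 587
e = 587 / (587 + 158) = 587 / 745 = 0.7879

78.8%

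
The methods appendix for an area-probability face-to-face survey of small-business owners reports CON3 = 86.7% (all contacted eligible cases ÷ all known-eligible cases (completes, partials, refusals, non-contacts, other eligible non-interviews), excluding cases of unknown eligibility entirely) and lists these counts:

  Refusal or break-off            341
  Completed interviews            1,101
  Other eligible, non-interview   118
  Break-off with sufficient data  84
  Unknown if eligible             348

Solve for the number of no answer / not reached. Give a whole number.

Numerator → 1101 + 84 + 341 + 118 = 1644
CON3 = 1644 / D = 0.867
D = 1644 / 0.867 = 1896.2
Remaining denominator categories sum to 1644
no answer / not reached = 1896.2 − 1644 ≈ 252

252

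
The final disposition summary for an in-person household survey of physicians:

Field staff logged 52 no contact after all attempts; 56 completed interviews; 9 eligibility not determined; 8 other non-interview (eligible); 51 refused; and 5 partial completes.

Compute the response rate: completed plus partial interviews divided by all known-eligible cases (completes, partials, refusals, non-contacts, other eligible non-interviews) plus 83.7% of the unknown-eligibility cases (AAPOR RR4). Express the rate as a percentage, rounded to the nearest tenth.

34.0%

Top: 56 + 5 = 61
Eligible (known): 56 + 5 + 51 + 52 + 8 = 172
Estimated eligible among unknowns: 0.8370 × 9 = 7.53
Base: 172 + 7.53 = 179.53
RR4 = 61 / 179.53 = 0.3398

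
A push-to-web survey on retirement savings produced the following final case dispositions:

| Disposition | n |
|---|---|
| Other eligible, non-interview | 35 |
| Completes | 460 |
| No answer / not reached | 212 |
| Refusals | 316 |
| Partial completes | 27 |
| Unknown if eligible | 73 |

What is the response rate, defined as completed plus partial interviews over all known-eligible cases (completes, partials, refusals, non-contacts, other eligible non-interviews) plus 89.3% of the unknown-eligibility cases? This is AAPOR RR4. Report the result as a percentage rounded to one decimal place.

Top: 460 + 27 = 487
Eligible (known): 460 + 27 + 316 + 212 + 35 = 1050
Eligible share of unknowns: 0.8930 × 73 = 65.19
Denominator: 1050 + 65.19 = 1115.19
RR4 = 487 / 1115.19 = 0.4367

43.7%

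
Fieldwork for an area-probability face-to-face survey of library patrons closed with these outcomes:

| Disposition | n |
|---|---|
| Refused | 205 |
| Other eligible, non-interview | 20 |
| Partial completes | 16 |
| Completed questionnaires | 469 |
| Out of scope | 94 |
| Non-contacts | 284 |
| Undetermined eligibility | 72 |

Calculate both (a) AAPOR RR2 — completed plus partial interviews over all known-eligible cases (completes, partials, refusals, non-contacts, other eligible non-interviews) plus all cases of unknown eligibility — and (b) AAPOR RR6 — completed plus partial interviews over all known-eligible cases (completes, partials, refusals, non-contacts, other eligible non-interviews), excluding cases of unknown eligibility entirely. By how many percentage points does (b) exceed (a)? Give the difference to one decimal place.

Top = 469 + 16 = 485
Base = 469 + 16 + 205 + 284 + 20 + 72 = 1066
RR2 = 485 / 1066 = 0.4550
Base = 469 + 16 + 205 + 284 + 20 = 994
RR6 = 485 / 994 = 0.4879
Difference = 48.79 − 45.50 = 3.29 percentage points

3.3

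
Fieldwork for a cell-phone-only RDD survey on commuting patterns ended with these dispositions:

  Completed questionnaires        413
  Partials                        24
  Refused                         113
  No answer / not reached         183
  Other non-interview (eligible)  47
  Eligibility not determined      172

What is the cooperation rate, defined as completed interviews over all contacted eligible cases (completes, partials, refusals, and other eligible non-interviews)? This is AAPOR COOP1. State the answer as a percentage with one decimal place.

Numerator: 413
Denom: 413 + 24 + 113 + 47 = 597
COOP1 = 413 / 597 = 0.6918

69.2%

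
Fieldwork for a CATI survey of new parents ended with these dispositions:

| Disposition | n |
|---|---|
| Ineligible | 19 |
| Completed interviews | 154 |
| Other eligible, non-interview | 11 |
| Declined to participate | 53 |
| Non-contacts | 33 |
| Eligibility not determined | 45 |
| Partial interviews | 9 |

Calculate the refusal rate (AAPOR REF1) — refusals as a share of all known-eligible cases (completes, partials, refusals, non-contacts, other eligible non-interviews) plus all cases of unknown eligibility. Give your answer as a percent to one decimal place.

17.4%

Num → 53
Base → 154 + 9 + 53 + 33 + 11 + 45 = 305
REF1 = 53 / 305 = 0.1738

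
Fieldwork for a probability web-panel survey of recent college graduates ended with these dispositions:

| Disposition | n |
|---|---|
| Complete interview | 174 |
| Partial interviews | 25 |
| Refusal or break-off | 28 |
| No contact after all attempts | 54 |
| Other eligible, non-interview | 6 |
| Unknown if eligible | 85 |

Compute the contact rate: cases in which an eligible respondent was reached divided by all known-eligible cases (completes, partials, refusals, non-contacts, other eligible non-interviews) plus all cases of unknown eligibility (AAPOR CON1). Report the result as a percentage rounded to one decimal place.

62.6%

Numerator: 174 + 25 + 28 + 6 = 233
Denom: 174 + 25 + 28 + 54 + 6 + 85 = 372
CON1 = 233 / 372 = 0.6263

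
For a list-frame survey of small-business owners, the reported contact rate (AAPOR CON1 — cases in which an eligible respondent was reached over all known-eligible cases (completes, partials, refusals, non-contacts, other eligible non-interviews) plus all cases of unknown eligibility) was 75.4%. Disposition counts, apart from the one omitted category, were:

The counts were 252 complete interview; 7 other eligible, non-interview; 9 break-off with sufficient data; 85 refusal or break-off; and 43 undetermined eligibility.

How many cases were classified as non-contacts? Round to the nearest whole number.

Numerator → 252 + 9 + 85 + 7 = 353
CON1 = 353 / D = 0.754
D = 353 / 0.754 = 468.2
Other denominator terms total 396
non-contacts = 468.2 − 396 ≈ 72

72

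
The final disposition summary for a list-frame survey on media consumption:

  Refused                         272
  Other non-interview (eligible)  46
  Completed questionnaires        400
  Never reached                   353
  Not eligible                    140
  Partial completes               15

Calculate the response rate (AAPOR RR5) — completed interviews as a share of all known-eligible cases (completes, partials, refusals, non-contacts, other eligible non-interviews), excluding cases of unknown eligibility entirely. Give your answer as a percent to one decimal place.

Top = 400
Denominator = 400 + 15 + 272 + 353 + 46 = 1086
RR5 = 400 / 1086 = 0.3683

36.8%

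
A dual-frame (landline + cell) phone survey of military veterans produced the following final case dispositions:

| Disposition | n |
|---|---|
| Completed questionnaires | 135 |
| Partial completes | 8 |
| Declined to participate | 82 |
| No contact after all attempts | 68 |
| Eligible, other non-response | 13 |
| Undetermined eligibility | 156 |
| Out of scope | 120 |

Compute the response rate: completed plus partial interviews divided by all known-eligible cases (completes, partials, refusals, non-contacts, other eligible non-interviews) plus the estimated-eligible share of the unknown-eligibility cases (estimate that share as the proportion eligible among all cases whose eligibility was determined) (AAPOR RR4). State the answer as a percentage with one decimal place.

Top: 135 + 8 = 143
Eligible (known): 135 + 8 + 82 + 68 + 13 = 306
e = 306 / (306 + 120) = 306 / 426 = 0.7183
Estimated eligible among unknowns: 0.7183 × 156 = 112.05
Base: 306 + 112.05 = 418.05
RR4 = 143 / 418.05 = 0.3421

34.2%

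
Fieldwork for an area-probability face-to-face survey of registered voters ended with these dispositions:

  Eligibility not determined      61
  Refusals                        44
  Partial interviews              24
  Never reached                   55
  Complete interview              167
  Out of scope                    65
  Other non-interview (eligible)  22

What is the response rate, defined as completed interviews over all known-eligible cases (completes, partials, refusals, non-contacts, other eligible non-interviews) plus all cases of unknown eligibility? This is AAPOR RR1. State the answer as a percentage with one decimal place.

44.8%

Num: 167
Base: 167 + 24 + 44 + 55 + 22 + 61 = 373
RR1 = 167 / 373 = 0.4477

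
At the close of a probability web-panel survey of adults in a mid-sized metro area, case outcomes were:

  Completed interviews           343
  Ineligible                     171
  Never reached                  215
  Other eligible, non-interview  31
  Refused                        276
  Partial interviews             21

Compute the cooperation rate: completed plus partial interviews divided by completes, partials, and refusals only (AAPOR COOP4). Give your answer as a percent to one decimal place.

56.9%

Top: 343 + 21 = 364
Denom: 343 + 21 + 276 = 640
COOP4 = 364 / 640 = 0.5687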